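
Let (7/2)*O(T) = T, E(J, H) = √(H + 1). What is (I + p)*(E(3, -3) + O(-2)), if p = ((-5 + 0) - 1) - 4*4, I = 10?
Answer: 48/7 - 12*I*√2 ≈ 6.8571 - 16.971*I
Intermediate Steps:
E(J, H) = √(1 + H)
O(T) = 2*T/7
p = -22 (p = (-5 - 1) - 16 = -6 - 16 = -22)
(I + p)*(E(3, -3) + O(-2)) = (10 - 22)*(√(1 - 3) + (2/7)*(-2)) = -12*(√(-2) - 4/7) = -12*(I*√2 - 4/7) = -12*(-4/7 + I*√2) = 48/7 - 12*I*√2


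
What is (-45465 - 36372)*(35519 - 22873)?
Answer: -1034910702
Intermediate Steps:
(-45465 - 36372)*(35519 - 22873) = -81837*12646 = -1034910702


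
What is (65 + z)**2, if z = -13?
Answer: 2704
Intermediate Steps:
(65 + z)**2 = (65 - 13)**2 = 52**2 = 2704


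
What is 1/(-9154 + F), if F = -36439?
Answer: -1/45593 ≈ -2.1933e-5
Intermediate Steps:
1/(-9154 + F) = 1/(-9154 - 36439) = 1/(-45593) = -1/45593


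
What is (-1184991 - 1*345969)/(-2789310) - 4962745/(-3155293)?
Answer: 622442054241/293369677261 ≈ 2.1217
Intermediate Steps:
(-1184991 - 1*345969)/(-2789310) - 4962745/(-3155293) = (-1184991 - 345969)*(-1/2789310) - 4962745*(-1/3155293) = -1530960*(-1/2789310) + 4962745/3155293 = 51032/92977 + 4962745/3155293 = 622442054241/293369677261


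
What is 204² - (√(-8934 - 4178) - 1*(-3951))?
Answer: 37665 - 2*I*√3278 ≈ 37665.0 - 114.51*I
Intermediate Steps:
204² - (√(-8934 - 4178) - 1*(-3951)) = 41616 - (√(-13112) + 3951) = 41616 - (2*I*√3278 + 3951) = 41616 - (3951 + 2*I*√3278) = 41616 + (-3951 - 2*I*√3278) = 37665 - 2*I*√3278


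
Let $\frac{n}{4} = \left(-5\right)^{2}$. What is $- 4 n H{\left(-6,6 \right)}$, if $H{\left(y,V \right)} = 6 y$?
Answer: $14400$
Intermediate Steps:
$n = 100$ ($n = 4 \left(-5\right)^{2} = 4 \cdot 25 = 100$)
$- 4 n H{\left(-6,6 \right)} = \left(-4\right) 100 \cdot 6 \left(-6\right) = \left(-400\right) \left(-36\right) = 14400$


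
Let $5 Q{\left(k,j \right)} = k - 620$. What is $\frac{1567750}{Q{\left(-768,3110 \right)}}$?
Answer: $- \frac{3919375}{694} \approx -5647.5$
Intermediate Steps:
$Q{\left(k,j \right)} = -124 + \frac{k}{5}$ ($Q{\left(k,j \right)} = \frac{k - 620}{5} = \frac{-620 + k}{5} = -124 + \frac{k}{5}$)
$\frac{1567750}{Q{\left(-768,3110 \right)}} = \frac{1567750}{-124 + \frac{1}{5} \left(-768\right)} = \frac{1567750}{-124 - \frac{768}{5}} = \frac{1567750}{- \frac{1388}{5}} = 1567750 \left(- \frac{5}{1388}\right) = - \frac{3919375}{694}$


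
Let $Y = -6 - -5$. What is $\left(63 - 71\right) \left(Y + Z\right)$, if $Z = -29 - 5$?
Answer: $280$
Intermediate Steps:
$Y = -1$ ($Y = -6 + 5 = -1$)
$Z = -34$
$\left(63 - 71\right) \left(Y + Z\right) = \left(63 - 71\right) \left(-1 - 34\right) = \left(63 - 71\right) \left(-35\right) = \left(-8\right) \left(-35\right) = 280$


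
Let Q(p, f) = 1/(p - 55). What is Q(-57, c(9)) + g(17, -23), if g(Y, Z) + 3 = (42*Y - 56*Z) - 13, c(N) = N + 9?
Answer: 222431/112 ≈ 1986.0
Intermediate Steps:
c(N) = 9 + N
g(Y, Z) = -16 - 56*Z + 42*Y (g(Y, Z) = -3 + ((42*Y - 56*Z) - 13) = -3 + ((-56*Z + 42*Y) - 13) = -3 + (-13 - 56*Z + 42*Y) = -16 - 56*Z + 42*Y)
Q(p, f) = 1/(-55 + p)
Q(-57, c(9)) + g(17, -23) = 1/(-55 - 57) + (-16 - 56*(-23) + 42*17) = 1/(-112) + (-16 + 1288 + 714) = -1/112 + 1986 = 222431/112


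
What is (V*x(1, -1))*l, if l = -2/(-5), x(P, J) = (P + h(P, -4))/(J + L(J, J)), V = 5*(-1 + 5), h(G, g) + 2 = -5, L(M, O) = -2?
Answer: 16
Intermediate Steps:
h(G, g) = -7 (h(G, g) = -2 - 5 = -7)
V = 20 (V = 5*4 = 20)
x(P, J) = (-7 + P)/(-2 + J) (x(P, J) = (P - 7)/(J - 2) = (-7 + P)/(-2 + J))
l = ⅖ (l = -2*(-⅕) = ⅖ ≈ 0.40000)
(V*x(1, -1))*l = (20*((-7 + 1)/(-2 - 1)))*(⅖) = (20*(-6/(-3)))*(⅖) = (20*(-⅓*(-6)))*(⅖) = (20*2)*(⅖) = 40*(⅖) = 16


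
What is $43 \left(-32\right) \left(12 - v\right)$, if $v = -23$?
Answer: $-48160$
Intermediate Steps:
$43 \left(-32\right) \left(12 - v\right) = 43 \left(-32\right) \left(12 - -23\right) = - 1376 \left(12 + 23\right) = \left(-1376\right) 35 = -48160$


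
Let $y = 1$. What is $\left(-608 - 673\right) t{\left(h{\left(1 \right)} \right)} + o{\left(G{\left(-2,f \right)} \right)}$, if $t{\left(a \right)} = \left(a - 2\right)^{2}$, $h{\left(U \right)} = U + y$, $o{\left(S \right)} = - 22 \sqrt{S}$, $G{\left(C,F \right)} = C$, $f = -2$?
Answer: $- 22 i \sqrt{2} \approx - 31.113 i$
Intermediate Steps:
$h{\left(U \right)} = 1 + U$ ($h{\left(U \right)} = U + 1 = 1 + U$)
$t{\left(a \right)} = \left(-2 + a\right)^{2}$ ($t{\left(a \right)} = \left(a - 2\right)^{2} = \left(-2 + a\right)^{2}$)
$\left(-608 - 673\right) t{\left(h{\left(1 \right)} \right)} + o{\left(G{\left(-2,f \right)} \right)} = \left(-608 - 673\right) \left(-2 + \left(1 + 1\right)\right)^{2} - 22 \sqrt{-2} = \left(-608 - 673\right) \left(-2 + 2\right)^{2} - 22 i \sqrt{2} = - 1281 \cdot 0^{2} - 22 i \sqrt{2} = \left(-1281\right) 0 - 22 i \sqrt{2} = 0 - 22 i \sqrt{2} = - 22 i \sqrt{2}$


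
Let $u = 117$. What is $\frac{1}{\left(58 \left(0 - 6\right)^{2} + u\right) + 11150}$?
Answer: $\frac{1}{13355} \approx 7.4878 \cdot 10^{-5}$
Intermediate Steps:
$\frac{1}{\left(58 \left(0 - 6\right)^{2} + u\right) + 11150} = \frac{1}{\left(58 \left(0 - 6\right)^{2} + 117\right) + 11150} = \frac{1}{\left(58 \left(-6\right)^{2} + 117\right) + 11150} = \frac{1}{\left(58 \cdot 36 + 117\right) + 11150} = \frac{1}{\left(2088 + 117\right) + 11150} = \frac{1}{2205 + 11150} = \frac{1}{13355}$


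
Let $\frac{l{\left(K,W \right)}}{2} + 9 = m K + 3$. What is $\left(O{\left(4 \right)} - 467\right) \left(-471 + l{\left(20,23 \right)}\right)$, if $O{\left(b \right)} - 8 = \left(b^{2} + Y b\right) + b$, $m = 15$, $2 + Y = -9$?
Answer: $-56511$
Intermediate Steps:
$Y = -11$ ($Y = -2 - 9 = -11$)
$l{\left(K,W \right)} = -12 + 30 K$ ($l{\left(K,W \right)} = -18 + 2 \left(15 K + 3\right) = -18 + 2 \left(3 + 15 K\right) = -18 + \left(6 + 30 K\right) = -12 + 30 K$)
$O{\left(b \right)} = 8 + b^{2} - 10 b$ ($O{\left(b \right)} = 8 + \left(\left(b^{2} - 11 b\right) + b\right) = 8 + \left(b^{2} - 10 b\right) = 8 + b^{2} - 10 b$)
$\left(O{\left(4 \right)} - 467\right) \left(-471 + l{\left(20,23 \right)}\right) = \left(\left(8 + 4^{2} - 40\right) - 467\right) \left(-471 + \left(-12 + 30 \cdot 20\right)\right) = \left(\left(8 + 16 - 40\right) - 467\right) \left(-471 + \left(-12 + 600\right)\right) = \left(-16 - 467\right) \left(-471 + 588\right) = \left(-483\right) 117 = -56511$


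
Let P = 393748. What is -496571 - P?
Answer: -890319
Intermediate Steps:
-496571 - P = -496571 - 1*393748 = -496571 - 393748 = -890319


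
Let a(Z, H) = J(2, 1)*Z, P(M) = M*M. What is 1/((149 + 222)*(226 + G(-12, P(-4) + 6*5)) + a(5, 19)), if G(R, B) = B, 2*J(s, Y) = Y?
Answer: 2/201829 ≈ 9.9094e-6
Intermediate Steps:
J(s, Y) = Y/2
P(M) = M**2
a(Z, H) = Z/2 (a(Z, H) = ((1/2)*1)*Z = Z/2)
1/((149 + 222)*(226 + G(-12, P(-4) + 6*5)) + a(5, 19)) = 1/((149 + 222)*(226 + ((-4)**2 + 6*5)) + (1/2)*5) = 1/(371*(226 + (16 + 30)) + 5/2) = 1/(371*(226 + 46) + 5/2) = 1/(371*272 + 5/2) = 1/(100912 + 5/2) = 1/(201829/2) = 2/201829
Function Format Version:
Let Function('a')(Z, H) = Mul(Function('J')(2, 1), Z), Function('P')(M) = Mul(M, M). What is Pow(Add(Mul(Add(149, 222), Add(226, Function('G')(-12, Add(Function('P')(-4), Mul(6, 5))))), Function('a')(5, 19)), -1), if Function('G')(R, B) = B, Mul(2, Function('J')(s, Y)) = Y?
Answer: Rational(2, 201829) ≈ 9.9094e-6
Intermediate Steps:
Function('J')(s, Y) = Mul(Rational(1, 2), Y)
Function('P')(M) = Pow(M, 2)
Function('a')(Z, H) = Mul(Rational(1, 2), Z) (Function('a')(Z, H) = Mul(Mul(Rational(1, 2), 1), Z) = Mul(Rational(1, 2), Z))
Pow(Add(Mul(Add(149, 222), Add(226, Function('G')(-12, Add(Function('P')(-4), Mul(6, 5))))), Function('a')(5, 19)), -1) = Pow(Add(Mul(Add(149, 222), Add(226, Add(Pow(-4, 2), Mul(6, 5)))), Mul(Rational(1, 2), 5)), -1) = Pow(Add(Mul(371, Add(226, Add(16, 30))), Rational(5, 2)), -1) = Pow(Add(Mul(371, Add(226, 46)), Rational(5, 2)), -1) = Pow(Add(Mul(371, 272), Rational(5, 2)), -1) = Pow(Add(100912, Rational(5, 2)), -1) = Pow(Rational(201829, 2), -1) = Rational(2, 201829)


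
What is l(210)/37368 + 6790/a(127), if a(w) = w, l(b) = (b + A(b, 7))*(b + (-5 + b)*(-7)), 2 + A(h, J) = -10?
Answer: 12384715/263652 ≈ 46.974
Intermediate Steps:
A(h, J) = -12 (A(h, J) = -2 - 10 = -12)
l(b) = (-12 + b)*(35 - 6*b) (l(b) = (b - 12)*(b + (-5 + b)*(-7)) = (-12 + b)*(b + (35 - 7*b)) = (-12 + b)*(35 - 6*b))
l(210)/37368 + 6790/a(127) = (-420 - 6*210² + 107*210)/37368 + 6790/127 = (-420 - 6*44100 + 22470)*(1/37368) + 6790*(1/127) = (-420 - 264600 + 22470)*(1/37368) + 6790/127 = -242550*1/37368 + 6790/127 = -13475/2076 + 6790/127 = 12384715/263652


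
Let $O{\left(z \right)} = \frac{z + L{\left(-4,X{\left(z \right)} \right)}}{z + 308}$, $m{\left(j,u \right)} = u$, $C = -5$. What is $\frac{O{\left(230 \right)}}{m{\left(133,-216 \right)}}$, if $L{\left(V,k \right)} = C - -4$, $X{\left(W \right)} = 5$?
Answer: $- \frac{229}{116208} \approx -0.0019706$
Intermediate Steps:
$L{\left(V,k \right)} = -1$ ($L{\left(V,k \right)} = -5 - -4 = -5 + 4 = -1$)
$O{\left(z \right)} = \frac{-1 + z}{308 + z}$ ($O{\left(z \right)} = \frac{z - 1}{z + 308} = \frac{-1 + z}{308 + z}$)
$\frac{O{\left(230 \right)}}{m{\left(133,-216 \right)}} = \frac{\frac{1}{308 + 230} \left(-1 + 230\right)}{-216} = \frac{1}{538} \cdot 229 \left(- \frac{1}{216}\right) = \frac{229}{538} \left(- \frac{1}{216}\right) = - \frac{229}{116208}$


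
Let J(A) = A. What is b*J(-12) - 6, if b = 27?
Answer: -330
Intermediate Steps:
b*J(-12) - 6 = 27*(-12) - 6 = -324 - 6 = -330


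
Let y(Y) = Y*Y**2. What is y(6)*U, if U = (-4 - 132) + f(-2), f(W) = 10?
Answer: -27216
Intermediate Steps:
y(Y) = Y**3
U = -126 (U = (-4 - 132) + 10 = -136 + 10 = -126)
y(6)*U = 6**3*(-126) = 216*(-126) = -27216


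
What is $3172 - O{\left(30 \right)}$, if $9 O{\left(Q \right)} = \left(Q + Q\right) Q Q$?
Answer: $-2828$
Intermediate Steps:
$O{\left(Q \right)} = \frac{2 Q^{3}}{9}$ ($O{\left(Q \right)} = \frac{\left(Q + Q\right) Q Q}{9} = \frac{2 Q Q Q}{9} = \frac{2 Q^{2} Q}{9} = \frac{2 Q^{3}}{9}$)
$3172 - O{\left(30 \right)} = 3172 - \frac{2 \cdot 30^{3}}{9} = 3172 - \frac{2}{9} \cdot 27000 = 3172 - 6000 = -2828$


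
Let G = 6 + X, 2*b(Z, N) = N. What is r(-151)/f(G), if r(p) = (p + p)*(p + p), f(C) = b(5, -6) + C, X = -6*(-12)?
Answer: 91204/75 ≈ 1216.1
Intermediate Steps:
X = 72
b(Z, N) = N/2
G = 78 (G = 6 + 72 = 78)
f(C) = -3 + C (f(C) = (½)*(-6) + C = -3 + C)
r(p) = 4*p² (r(p) = (2*p)*(2*p) = 4*p²)
r(-151)/f(G) = (4*(-151)²)/(-3 + 78) = (4*22801)/75 = 91204*(1/75) = 91204/75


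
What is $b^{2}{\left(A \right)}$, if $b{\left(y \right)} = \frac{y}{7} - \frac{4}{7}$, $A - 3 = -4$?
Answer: $\frac{25}{49} \approx 0.5102$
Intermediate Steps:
$A = -1$ ($A = 3 - 4 = -1$)
$b{\left(y \right)} = - \frac{4}{7} + \frac{y}{7}$ ($b{\left(y \right)} = y \frac{1}{7} - \frac{4}{7} = \frac{y}{7} - \frac{4}{7} = - \frac{4}{7} + \frac{y}{7}$)
$b^{2}{\left(A \right)} = \left(- \frac{4}{7} + \frac{1}{7} \left(-1\right)\right)^{2} = \left(- \frac{4}{7} - \frac{1}{7}\right)^{2} = \left(- \frac{5}{7}\right)^{2} = \frac{25}{49}$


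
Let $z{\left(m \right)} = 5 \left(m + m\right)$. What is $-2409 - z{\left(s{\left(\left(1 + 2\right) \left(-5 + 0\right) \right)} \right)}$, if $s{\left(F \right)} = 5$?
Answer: $-2459$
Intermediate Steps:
$z{\left(m \right)} = 10 m$ ($z{\left(m \right)} = 5 \cdot 2 m = 10 m$)
$-2409 - z{\left(s{\left(\left(1 + 2\right) \left(-5 + 0\right) \right)} \right)} = -2409 - 10 \cdot 5 = -2409 - 50 = -2459$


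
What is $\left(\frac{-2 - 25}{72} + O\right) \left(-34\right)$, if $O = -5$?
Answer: $\frac{731}{4} \approx 182.75$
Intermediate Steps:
$\left(\frac{-2 - 25}{72} + O\right) \left(-34\right) = \left(\frac{-2 - 25}{72} - 5\right) \left(-34\right) = \left(\left(-27\right) \frac{1}{72} - 5\right) \left(-34\right) = \left(- \frac{3}{8} - 5\right) \left(-34\right) = \left(- \frac{43}{8}\right) \left(-34\right) = \frac{731}{4}$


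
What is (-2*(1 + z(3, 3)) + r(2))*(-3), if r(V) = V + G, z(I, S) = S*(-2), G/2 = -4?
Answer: -12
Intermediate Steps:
G = -8 (G = 2*(-4) = -8)
z(I, S) = -2*S
r(V) = -8 + V (r(V) = V - 8 = -8 + V)
(-2*(1 + z(3, 3)) + r(2))*(-3) = (-2*(1 - 2*3) + (-8 + 2))*(-3) = (-2*(1 - 6) - 6)*(-3) = (-2*(-5) - 6)*(-3) = (10 - 6)*(-3) = 4*(-3) = -12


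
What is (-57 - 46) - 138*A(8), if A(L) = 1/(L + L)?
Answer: -893/8 ≈ -111.63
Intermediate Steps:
A(L) = 1/(2*L)
(-57 - 46) - 138*A(8) = (-57 - 46) - 69/8 = -103 - 69/8 = -893/8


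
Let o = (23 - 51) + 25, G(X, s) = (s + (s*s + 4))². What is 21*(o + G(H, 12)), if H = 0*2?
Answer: 537537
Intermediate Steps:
H = 0
G(X, s) = (4 + s + s²)² (G(X, s) = (s + (s² + 4))² = (s + (4 + s²))² = (4 + s + s²)²)
o = -3 (o = -28 + 25 = -3)
21*(o + G(H, 12)) = 21*(-3 + (4 + 12 + 12²)²) = 21*(-3 + (4 + 12 + 144)²) = 21*(-3 + 160²) = 21*(-3 + 25600) = 21*25597 = 537537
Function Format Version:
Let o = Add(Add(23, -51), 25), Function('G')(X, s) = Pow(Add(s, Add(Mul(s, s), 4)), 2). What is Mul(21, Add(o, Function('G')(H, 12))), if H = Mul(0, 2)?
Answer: 537537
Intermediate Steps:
H = 0
Function('G')(X, s) = Pow(Add(4, s, Pow(s, 2)), 2) (Function('G')(X, s) = Pow(Add(s, Add(Pow(s, 2), 4)), 2) = Pow(Add(s, Add(4, Pow(s, 2))), 2) = Pow(Add(4, s, Pow(s, 2)), 2))
o = -3 (o = Add(-28, 25) = -3)
Mul(21, Add(o, Function('G')(H, 12))) = Mul(21, Add(-3, Pow(Add(4, 12, Pow(12, 2)), 2))) = Mul(21, Add(-3, Pow(Add(4, 12, 144), 2))) = Mul(21, Add(-3, Pow(160, 2))) = Mul(21, Add(-3, 25600)) = Mul(21, 25597) = 537537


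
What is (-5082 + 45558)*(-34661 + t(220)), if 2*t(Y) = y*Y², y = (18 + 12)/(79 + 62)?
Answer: -56142923892/47 ≈ -1.1945e+9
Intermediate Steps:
y = 10/47 (y = 30/141 = 30*(1/141) = 10/47 ≈ 0.21277)
t(Y) = 5*Y²/47 (t(Y) = (10*Y²/47)/2 = 5*Y²/47)
(-5082 + 45558)*(-34661 + t(220)) = (-5082 + 45558)*(-34661 + (5/47)*220²) = 40476*(-34661 + (5/47)*48400) = 40476*(-34661 + 242000/47) = 40476*(-1387067/47) = -56142923892/47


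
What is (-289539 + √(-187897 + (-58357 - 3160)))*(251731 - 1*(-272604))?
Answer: -151815431565 + 524335*I*√249414 ≈ -1.5182e+11 + 2.6186e+8*I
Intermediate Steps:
(-289539 + √(-187897 + (-58357 - 3160)))*(251731 - 1*(-272604)) = (-289539 + √(-187897 - 61517))*(251731 + 272604) = (-289539 + √(-249414))*524335 = (-289539 + I*√249414)*524335 = -151815431565 + 524335*I*√249414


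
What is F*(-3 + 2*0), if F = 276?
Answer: -828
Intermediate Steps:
F*(-3 + 2*0) = 276*(-3 + 2*0) = 276*(-3 + 0) = 276*(-3) = -828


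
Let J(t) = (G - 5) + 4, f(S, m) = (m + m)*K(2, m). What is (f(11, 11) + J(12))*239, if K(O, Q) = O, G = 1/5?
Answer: 51624/5 ≈ 10325.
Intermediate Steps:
G = 1/5 ≈ 0.20000
f(S, m) = 4*m (f(S, m) = (m + m)*2 = (2*m)*2 = 4*m)
J(t) = -4/5 (J(t) = (1/5 - 5) + 4 = -24/5 + 4 = -4/5)
(f(11, 11) + J(12))*239 = (4*11 - 4/5)*239 = (44 - 4/5)*239 = (216/5)*239 = 51624/5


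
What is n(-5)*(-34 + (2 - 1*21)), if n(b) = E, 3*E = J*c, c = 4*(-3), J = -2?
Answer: -424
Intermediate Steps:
c = -12
E = 8 (E = (-2*(-12))/3 = (1/3)*24 = 8)
n(b) = 8
n(-5)*(-34 + (2 - 1*21)) = 8*(-34 + (2 - 1*21)) = 8*(-34 + (2 - 21)) = 8*(-34 - 19) = 8*(-53) = -424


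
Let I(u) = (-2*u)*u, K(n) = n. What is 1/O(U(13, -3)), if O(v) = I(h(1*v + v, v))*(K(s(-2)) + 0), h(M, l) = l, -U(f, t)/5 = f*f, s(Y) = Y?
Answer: 1/2856100 ≈ 3.5013e-7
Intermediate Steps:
U(f, t) = -5*f² (U(f, t) = -5*f*f = -5*f²)
I(u) = -2*u²
O(v) = 4*v² (O(v) = (-2*v²)*(-2 + 0) = -2*v²*(-2) = 4*v²)
1/O(U(13, -3)) = 1/(4*(-5*13²)²) = 1/(4*(-5*169)²) = 1/(4*(-845)²) = 1/(4*714025) = 1/2856100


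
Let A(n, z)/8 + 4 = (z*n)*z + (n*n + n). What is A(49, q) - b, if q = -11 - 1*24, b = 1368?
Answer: 498400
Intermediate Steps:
q = -35 (q = -11 - 24 = -35)
A(n, z) = -32 + 8*n + 8*n² + 8*n*z² (A(n, z) = -32 + 8*((z*n)*z + (n*n + n)) = -32 + 8*((n*z)*z + (n² + n)) = -32 + 8*(n*z² + (n + n²)) = -32 + 8*(n + n² + n*z²) = -32 + (8*n + 8*n² + 8*n*z²) = -32 + 8*n + 8*n² + 8*n*z²)
A(49, q) - b = (-32 + 8*49 + 8*49² + 8*49*(-35)²) - 1*1368 = (-32 + 392 + 8*2401 + 8*49*1225) - 1368 = (-32 + 392 + 19208 + 480200) - 1368 = 499768 - 1368 = 498400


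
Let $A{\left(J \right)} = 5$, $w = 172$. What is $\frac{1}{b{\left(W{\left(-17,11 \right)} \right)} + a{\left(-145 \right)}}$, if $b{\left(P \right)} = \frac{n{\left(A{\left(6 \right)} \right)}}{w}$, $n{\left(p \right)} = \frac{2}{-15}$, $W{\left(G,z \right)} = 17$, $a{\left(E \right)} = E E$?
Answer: $\frac{1290}{27122249} \approx 4.7562 \cdot 10^{-5}$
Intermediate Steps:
$a{\left(E \right)} = E^{2}$
$n{\left(p \right)} = - \frac{2}{15}$ ($n{\left(p \right)} = 2 \left(- \frac{1}{15}\right) = - \frac{2}{15}$)
$b{\left(P \right)} = - \frac{1}{1290}$ ($b{\left(P \right)} = - \frac{2}{15 \cdot 172} = \left(- \frac{2}{15}\right) \frac{1}{172} = - \frac{1}{1290}$)
$\frac{1}{b{\left(W{\left(-17,11 \right)} \right)} + a{\left(-145 \right)}} = \frac{1}{- \frac{1}{1290} + \left(-145\right)^{2}} = \frac{1}{- \frac{1}{1290} + 21025} = \frac{1}{\frac{27122249}{1290}} = \frac{1290}{27122249}$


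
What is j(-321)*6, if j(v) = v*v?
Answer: 618246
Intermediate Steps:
j(v) = v²
j(-321)*6 = (-321)²*6 = 103041*6 = 618246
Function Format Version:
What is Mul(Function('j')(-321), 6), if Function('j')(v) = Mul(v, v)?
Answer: 618246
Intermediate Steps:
Function('j')(v) = Pow(v, 2)
Mul(Function('j')(-321), 6) = Mul(Pow(-321, 2), 6) = Mul(103041, 6) = 618246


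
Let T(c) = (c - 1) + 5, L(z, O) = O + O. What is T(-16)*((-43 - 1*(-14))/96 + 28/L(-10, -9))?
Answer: 535/24 ≈ 22.292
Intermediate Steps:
L(z, O) = 2*O
T(c) = 4 + c (T(c) = (-1 + c) + 5 = 4 + c)
T(-16)*((-43 - 1*(-14))/96 + 28/L(-10, -9)) = (4 - 16)*((-43 - 1*(-14))/96 + 28/((2*(-9)))) = -12*((-43 + 14)*(1/96) + 28/(-18)) = -12*(-29*1/96 + 28*(-1/18)) = -12*(-29/96 - 14/9) = -12*(-535/288) = 535/24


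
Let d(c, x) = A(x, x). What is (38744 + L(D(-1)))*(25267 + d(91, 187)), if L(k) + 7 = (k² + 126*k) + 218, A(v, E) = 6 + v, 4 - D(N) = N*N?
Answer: 1001647320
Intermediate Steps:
D(N) = 4 - N² (D(N) = 4 - N*N = 4 - N²)
d(c, x) = 6 + x
L(k) = 211 + k² + 126*k (L(k) = -7 + ((k² + 126*k) + 218) = -7 + (218 + k² + 126*k) = 211 + k² + 126*k)
(38744 + L(D(-1)))*(25267 + d(91, 187)) = (38744 + (211 + (4 - 1*(-1)²)² + 126*(4 - 1*(-1)²)))*(25267 + (6 + 187)) = (38744 + (211 + (4 - 1*1)² + 126*(4 - 1*1)))*(25267 + 193) = (38744 + (211 + (4 - 1)² + 126*(4 - 1)))*25460 = (38744 + (211 + 3² + 126*3))*25460 = (38744 + (211 + 9 + 378))*25460 = (38744 + 598)*25460 = 39342*25460 = 1001647320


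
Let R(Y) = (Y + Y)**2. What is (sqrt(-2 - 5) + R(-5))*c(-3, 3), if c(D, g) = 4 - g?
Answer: 100 + I*sqrt(7) ≈ 100.0 + 2.6458*I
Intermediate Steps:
R(Y) = 4*Y**2 (R(Y) = (2*Y)**2 = 4*Y**2)
(sqrt(-2 - 5) + R(-5))*c(-3, 3) = (sqrt(-2 - 5) + 4*(-5)**2)*(4 - 1*3) = (sqrt(-7) + 4*25)*(4 - 3) = (I*sqrt(7) + 100)*1 = (100 + I*sqrt(7))*1 = 100 + I*sqrt(7)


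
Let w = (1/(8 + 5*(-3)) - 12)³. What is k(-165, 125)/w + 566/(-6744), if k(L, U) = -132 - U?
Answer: 123447797/2070829500 ≈ 0.059613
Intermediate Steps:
w = -614125/343 (w = (1/(8 - 15) - 12)³ = (1/(-7) - 12)³ = (-⅐ - 12)³ = (-85/7)³ = -614125/343 ≈ -1790.5)
k(-165, 125)/w + 566/(-6744) = (-132 - 1*125)/(-614125/343) + 566/(-6744) = (-132 - 125)*(-343/614125) + 566*(-1/6744) = -257*(-343/614125) - 283/3372 = 88151/614125 - 283/3372 = 123447797/2070829500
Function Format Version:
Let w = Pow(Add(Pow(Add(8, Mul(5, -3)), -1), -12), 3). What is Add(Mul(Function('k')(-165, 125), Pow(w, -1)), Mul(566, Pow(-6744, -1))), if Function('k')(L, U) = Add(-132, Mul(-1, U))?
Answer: Rational(123447797, 2070829500) ≈ 0.059613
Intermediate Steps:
w = Rational(-614125, 343) (w = Pow(Add(Pow(Add(8, -15), -1), -12), 3) = Pow(Add(Pow(-7, -1), -12), 3) = Pow(Add(Rational(-1, 7), -12), 3) = Pow(Rational(-85, 7), 3) = Rational(-614125, 343) ≈ -1790.5)
Add(Mul(Function('k')(-165, 125), Pow(w, -1)), Mul(566, Pow(-6744, -1))) = Add(Mul(Add(-132, Mul(-1, 125)), Pow(Rational(-614125, 343), -1)), Mul(566, Pow(-6744, -1))) = Add(Mul(Add(-132, -125), Rational(-343, 614125)), Mul(566, Rational(-1, 6744))) = Add(Mul(-257, Rational(-343, 614125)), Rational(-283, 3372)) = Add(Rational(88151, 614125), Rational(-283, 3372)) = Rational(123447797, 2070829500)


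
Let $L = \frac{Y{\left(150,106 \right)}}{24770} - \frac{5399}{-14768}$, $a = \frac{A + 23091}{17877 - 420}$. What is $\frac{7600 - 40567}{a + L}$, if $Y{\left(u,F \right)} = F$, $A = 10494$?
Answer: $- \frac{35086938844454640}{2441235694861} \approx -14373.0$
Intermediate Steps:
$a = \frac{11195}{5819}$ ($a = \frac{10494 + 23091}{17877 - 420} = \frac{33585}{17457} = 33585 \cdot \frac{1}{17457} = \frac{11195}{5819} \approx 1.9239$)
$L = \frac{67649319}{182901680}$ ($L = \frac{106}{24770} - \frac{5399}{-14768} = 106 \cdot \frac{1}{24770} - - \frac{5399}{14768} = \frac{53}{12385} + \frac{5399}{14768} = \frac{67649319}{182901680} \approx 0.36987$)
$\frac{7600 - 40567}{a + L} = \frac{7600 - 40567}{\frac{11195}{5819} + \frac{67649319}{182901680}} = - \frac{32967}{\frac{2441235694861}{1064304875920}} = \left(-32967\right) \frac{1064304875920}{2441235694861} = - \frac{35086938844454640}{2441235694861}$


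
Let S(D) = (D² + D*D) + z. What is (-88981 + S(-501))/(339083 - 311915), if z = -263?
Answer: 68793/4528 ≈ 15.193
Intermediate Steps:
S(D) = -263 + 2*D² (S(D) = (D² + D*D) - 263 = (D² + D²) - 263 = 2*D² - 263 = -263 + 2*D²)
(-88981 + S(-501))/(339083 - 311915) = (-88981 + (-263 + 2*(-501)²))/(339083 - 311915) = (-88981 + (-263 + 2*251001))/27168 = (-88981 + (-263 + 502002))*(1/27168) = (-88981 + 501739)*(1/27168) = 412758*(1/27168) = 68793/4528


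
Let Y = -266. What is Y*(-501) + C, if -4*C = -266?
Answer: 266665/2 ≈ 1.3333e+5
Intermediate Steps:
C = 133/2 (C = -¼*(-266) = 133/2 ≈ 66.500)
Y*(-501) + C = -266*(-501) + 133/2 = 133266 + 133/2 = 266665/2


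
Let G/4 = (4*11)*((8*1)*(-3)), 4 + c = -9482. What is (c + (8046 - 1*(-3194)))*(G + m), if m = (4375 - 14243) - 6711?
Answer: -36488462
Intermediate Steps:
m = -16579 (m = -9868 - 6711 = -16579)
c = -9486 (c = -4 - 9482 = -9486)
G = -4224 (G = 4*((4*11)*((8*1)*(-3))) = 4*(44*(8*(-3))) = 4*(44*(-24)) = 4*(-1056) = -4224)
(c + (8046 - 1*(-3194)))*(G + m) = (-9486 + (8046 - 1*(-3194)))*(-4224 - 16579) = (-9486 + (8046 + 3194))*(-20803) = (-9486 + 11240)*(-20803) = 1754*(-20803) = -36488462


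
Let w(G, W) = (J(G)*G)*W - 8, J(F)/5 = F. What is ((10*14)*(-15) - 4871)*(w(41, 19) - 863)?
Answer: -1107162104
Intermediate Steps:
J(F) = 5*F
w(G, W) = -8 + 5*W*G**2 (w(G, W) = ((5*G)*G)*W - 8 = (5*G**2)*W - 8 = 5*W*G**2 - 8 = -8 + 5*W*G**2)
((10*14)*(-15) - 4871)*(w(41, 19) - 863) = ((10*14)*(-15) - 4871)*((-8 + 5*19*41**2) - 863) = (140*(-15) - 4871)*((-8 + 5*19*1681) - 863) = (-2100 - 4871)*((-8 + 159695) - 863) = -6971*(159687 - 863) = -6971*158824 = -1107162104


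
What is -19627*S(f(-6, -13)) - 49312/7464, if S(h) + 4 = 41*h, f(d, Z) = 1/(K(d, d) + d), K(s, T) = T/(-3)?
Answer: 1043758831/3732 ≈ 2.7968e+5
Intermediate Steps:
K(s, T) = -T/3 (K(s, T) = T*(-⅓) = -T/3)
f(d, Z) = 3/(2*d) (f(d, Z) = 1/(-d/3 + d) = 1/(2*d/3) = 3/(2*d))
S(h) = -4 + 41*h
-19627*S(f(-6, -13)) - 49312/7464 = -19627/(1/(-4 + 41*((3/2)/(-6)))) - 49312/7464 = -19627/(1/(-4 + 41*((3/2)*(-⅙)))) - 49312*1/7464 = -19627/(1/(-4 + 41*(-¼))) - 6164/933 = -19627/(1/(-4 - 41/4)) - 6164/933 = -19627/(1/(-57/4)) - 6164/933 = -19627/(-4/57) - 6164/933 = -19627*(-57/4) - 6164/933 = 1118739/4 - 6164/933 = 1043758831/3732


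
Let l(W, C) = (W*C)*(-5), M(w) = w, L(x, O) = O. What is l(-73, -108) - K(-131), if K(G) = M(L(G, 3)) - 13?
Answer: -39410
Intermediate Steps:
l(W, C) = -5*C*W (l(W, C) = (C*W)*(-5) = -5*C*W)
K(G) = -10 (K(G) = 3 - 13 = -10)
l(-73, -108) - K(-131) = -5*(-108)*(-73) - 1*(-10) = -39420 + 10 = -39410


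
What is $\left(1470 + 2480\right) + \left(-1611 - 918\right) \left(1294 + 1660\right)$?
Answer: $-7466716$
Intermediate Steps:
$\left(1470 + 2480\right) + \left(-1611 - 918\right) \left(1294 + 1660\right) = 3950 - 7470666 = -7466716$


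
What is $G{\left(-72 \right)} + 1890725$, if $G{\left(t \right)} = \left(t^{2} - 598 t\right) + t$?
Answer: $1938893$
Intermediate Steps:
$G{\left(t \right)} = t^{2} - 597 t$
$G{\left(-72 \right)} + 1890725 = - 72 \left(-597 - 72\right) + 1890725 = \left(-72\right) \left(-669\right) + 1890725 = 48168 + 1890725 = 1938893$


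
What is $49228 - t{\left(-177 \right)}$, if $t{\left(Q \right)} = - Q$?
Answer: $49051$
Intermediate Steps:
$49228 - t{\left(-177 \right)} = 49228 - \left(-1\right) \left(-177\right) = 49228 - 177 = 49051$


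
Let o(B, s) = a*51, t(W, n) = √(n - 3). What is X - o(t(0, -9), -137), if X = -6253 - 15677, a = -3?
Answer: -21777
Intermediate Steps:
t(W, n) = √(-3 + n)
o(B, s) = -153 (o(B, s) = -3*51 = -153)
X = -21930
X - o(t(0, -9), -137) = -21930 - 1*(-153) = -21930 + 153 = -21777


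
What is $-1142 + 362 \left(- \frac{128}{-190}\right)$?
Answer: $- \frac{85322}{95} \approx -898.13$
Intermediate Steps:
$-1142 + 362 \left(- \frac{128}{-190}\right) = -1142 + 362 \left(\left(-128\right) \left(- \frac{1}{190}\right)\right) = -1142 + 362 \cdot \frac{64}{95} = -1142 + \frac{23168}{95} = - \frac{85322}{95}$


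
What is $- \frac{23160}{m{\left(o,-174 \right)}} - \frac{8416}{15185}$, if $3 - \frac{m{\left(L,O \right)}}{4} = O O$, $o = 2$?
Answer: $- \frac{55618806}{153231835} \approx -0.36297$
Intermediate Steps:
$m{\left(L,O \right)} = 12 - 4 O^{2}$ ($m{\left(L,O \right)} = 12 - 4 O O = 12 - 4 O^{2}$)
$- \frac{23160}{m{\left(o,-174 \right)}} - \frac{8416}{15185} = - \frac{23160}{12 - 4 \left(-174\right)^{2}} - \frac{8416}{15185} = - \frac{23160}{12 - 121104} - \frac{8416}{15185} = - \frac{23160}{-121092} - \frac{8416}{15185} = \left(-23160\right) \left(- \frac{1}{121092}\right) - \frac{8416}{15185} = \frac{1930}{10091} - \frac{8416}{15185} = - \frac{55618806}{153231835}$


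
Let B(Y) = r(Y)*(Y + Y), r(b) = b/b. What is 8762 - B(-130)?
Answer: 9022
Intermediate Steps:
r(b) = 1
B(Y) = 2*Y (B(Y) = 1*(Y + Y) = 1*(2*Y) = 2*Y)
8762 - B(-130) = 8762 - 2*(-130) = 8762 - 1*(-260) = 8762 + 260 = 9022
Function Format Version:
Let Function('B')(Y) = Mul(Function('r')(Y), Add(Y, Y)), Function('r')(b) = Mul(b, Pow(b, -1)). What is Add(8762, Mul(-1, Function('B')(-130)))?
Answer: 9022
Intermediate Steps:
Function('r')(b) = 1
Function('B')(Y) = Mul(2, Y) (Function('B')(Y) = Mul(1, Add(Y, Y)) = Mul(1, Mul(2, Y)) = Mul(2, Y))
Add(8762, Mul(-1, Function('B')(-130))) = Add(8762, Mul(-1, Mul(2, -130))) = Add(8762, Mul(-1, -260)) = Add(8762, 260) = 9022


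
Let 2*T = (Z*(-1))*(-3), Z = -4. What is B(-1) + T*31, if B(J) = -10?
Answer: -196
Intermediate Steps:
T = -6 (T = (-4*(-1)*(-3))/2 = (4*(-3))/2 = (½)*(-12) = -6)
B(-1) + T*31 = -10 - 6*31 = -10 - 186 = -196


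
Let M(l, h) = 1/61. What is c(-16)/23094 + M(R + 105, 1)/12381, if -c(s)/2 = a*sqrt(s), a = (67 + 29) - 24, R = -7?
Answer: 1/755241 - 32*I/1283 ≈ 1.3241e-6 - 0.024942*I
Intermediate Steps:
a = 72 (a = 96 - 24 = 72)
M(l, h) = 1/61
c(s) = -144*sqrt(s)
c(-16)/23094 + M(R + 105, 1)/12381 = -576*I/23094 + (1/61)/12381 = -576*I*(1/23094) + (1/61)*(1/12381) = -576*I*(1/23094) + 1/755241 = -32*I/1283 + 1/755241 = 1/755241 - 32*I/1283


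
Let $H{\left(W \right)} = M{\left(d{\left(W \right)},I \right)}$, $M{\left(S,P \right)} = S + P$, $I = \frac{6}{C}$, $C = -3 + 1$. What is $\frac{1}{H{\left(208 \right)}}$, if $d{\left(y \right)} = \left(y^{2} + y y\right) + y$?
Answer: $\frac{1}{86733} \approx 1.153 \cdot 10^{-5}$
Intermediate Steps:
$C = -2$
$I = -3$ ($I = \frac{6}{-2} = 6 \left(- \frac{1}{2}\right) = -3$)
$d{\left(y \right)} = y + 2 y^{2}$ ($d{\left(y \right)} = \left(y^{2} + y^{2}\right) + y = 2 y^{2} + y = y + 2 y^{2}$)
$M{\left(S,P \right)} = P + S$
$H{\left(W \right)} = -3 + W \left(1 + 2 W\right)$
$\frac{1}{H{\left(208 \right)}} = \frac{1}{-3 + 208 \left(1 + 2 \cdot 208\right)} = \frac{1}{-3 + 208 \left(1 + 416\right)} = \frac{1}{-3 + 208 \cdot 417} = \frac{1}{-3 + 86736} = \frac{1}{86733}$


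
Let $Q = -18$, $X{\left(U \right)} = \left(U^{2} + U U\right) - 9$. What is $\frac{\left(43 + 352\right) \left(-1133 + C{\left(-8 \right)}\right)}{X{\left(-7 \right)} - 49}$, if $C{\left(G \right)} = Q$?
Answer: $- \frac{90929}{8} \approx -11366.0$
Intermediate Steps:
$X{\left(U \right)} = -9 + 2 U^{2}$ ($X{\left(U \right)} = \left(U^{2} + U^{2}\right) - 9 = 2 U^{2} - 9 = -9 + 2 U^{2}$)
$C{\left(G \right)} = -18$
$\frac{\left(43 + 352\right) \left(-1133 + C{\left(-8 \right)}\right)}{X{\left(-7 \right)} - 49} = \frac{\left(43 + 352\right) \left(-1133 - 18\right)}{\left(-9 + 2 \left(-7\right)^{2}\right) - 49} = \frac{395 \left(-1151\right)}{\left(-9 + 2 \cdot 49\right) - 49} = - \frac{454645}{\left(-9 + 98\right) - 49} = - \frac{454645}{89 - 49} = - \frac{454645}{40} = \left(-454645\right) \frac{1}{40} = - \frac{90929}{8}$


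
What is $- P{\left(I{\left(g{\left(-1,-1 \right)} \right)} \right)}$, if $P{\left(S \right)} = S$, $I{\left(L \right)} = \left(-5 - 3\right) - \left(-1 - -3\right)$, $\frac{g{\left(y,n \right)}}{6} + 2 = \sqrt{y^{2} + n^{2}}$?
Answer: $10$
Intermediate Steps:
$g{\left(y,n \right)} = -12 + 6 \sqrt{n^{2} + y^{2}}$ ($g{\left(y,n \right)} = -12 + 6 \sqrt{y^{2} + n^{2}} = -12 + 6 \sqrt{n^{2} + y^{2}}$)
$I{\left(L \right)} = -10$ ($I{\left(L \right)} = -8 - \left(-1 + 3\right) = -8 - 2 = -10$)
$- P{\left(I{\left(g{\left(-1,-1 \right)} \right)} \right)} = \left(-1\right) \left(-10\right) = 10$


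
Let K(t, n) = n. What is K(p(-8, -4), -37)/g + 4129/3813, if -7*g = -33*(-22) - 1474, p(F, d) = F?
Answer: 2100925/2852124 ≈ 0.73662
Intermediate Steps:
g = 748/7 (g = -(-33*(-22) - 1474)/7 = -(726 - 1474)/7 = -1/7*(-748) = 748/7 ≈ 106.86)
K(p(-8, -4), -37)/g + 4129/3813 = -37/748/7 + 4129/3813 = -37*7/748 + 4129*(1/3813) = -259/748 + 4129/3813 = 2100925/2852124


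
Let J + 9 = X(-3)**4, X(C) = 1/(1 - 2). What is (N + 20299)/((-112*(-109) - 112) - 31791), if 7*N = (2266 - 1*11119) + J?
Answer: -133232/137865 ≈ -0.96639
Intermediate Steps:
X(C) = -1 (X(C) = 1/(-1) = -1)
J = -8 (J = -9 + (-1)**4 = -9 + 1 = -8)
N = -8861/7 (N = ((2266 - 1*11119) - 8)/7 = ((2266 - 11119) - 8)/7 = (-8853 - 8)/7 = (1/7)*(-8861) = -8861/7 ≈ -1265.9)
(N + 20299)/((-112*(-109) - 112) - 31791) = (-8861/7 + 20299)/((-112*(-109) - 112) - 31791) = 133232/(7*((12208 - 112) - 31791)) = 133232/(7*(12096 - 31791)) = (133232/7)/(-19695) = (133232/7)*(-1/19695) = -133232/137865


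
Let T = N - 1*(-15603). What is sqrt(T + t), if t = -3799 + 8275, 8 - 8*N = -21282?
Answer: sqrt(90961)/2 ≈ 150.80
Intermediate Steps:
N = 10645/4 (N = 1 - 1/8*(-21282) = 1 + 10641/4 = 10645/4 ≈ 2661.3)
t = 4476
T = 73057/4 (T = 10645/4 - 1*(-15603) = 10645/4 + 15603 = 73057/4 ≈ 18264.)
sqrt(T + t) = sqrt(73057/4 + 4476) = sqrt(90961/4) = sqrt(90961)/2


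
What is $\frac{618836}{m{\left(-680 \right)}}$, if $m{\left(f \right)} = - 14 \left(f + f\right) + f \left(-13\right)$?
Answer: $\frac{154709}{6970} \approx 22.196$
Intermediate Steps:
$m{\left(f \right)} = - 41 f$ ($m{\left(f \right)} = - 14 \cdot 2 f - 13 f = - 28 f - 13 f = - 41 f$)
$\frac{618836}{m{\left(-680 \right)}} = \frac{618836}{\left(-41\right) \left(-680\right)} = \frac{618836}{27880} = 618836 \cdot \frac{1}{27880} = \frac{154709}{6970}$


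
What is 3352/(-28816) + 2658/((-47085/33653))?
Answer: -1471312577/774430 ≈ -1899.9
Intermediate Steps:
3352/(-28816) + 2658/((-47085/33653)) = 3352*(-1/28816) + 2658/((-47085*1/33653)) = -419/3602 + 2658/(-645/461) = -419/3602 + 2658*(-461/645) = -419/3602 - 408446/215 = -1471312577/774430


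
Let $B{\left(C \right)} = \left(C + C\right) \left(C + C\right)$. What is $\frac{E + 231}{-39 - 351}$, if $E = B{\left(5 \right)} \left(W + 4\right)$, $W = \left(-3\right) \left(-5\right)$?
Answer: $- \frac{2131}{390} \approx -5.4641$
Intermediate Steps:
$B{\left(C \right)} = 4 C^{2}$ ($B{\left(C \right)} = 2 C 2 C = 4 C^{2}$)
$W = 15$
$E = 1900$ ($E = 4 \cdot 5^{2} \left(15 + 4\right) = 4 \cdot 25 \cdot 19 = 100 \cdot 19 = 1900$)
$\frac{E + 231}{-39 - 351} = \frac{1900 + 231}{-39 - 351} = \frac{2131}{-390} = 2131 \left(- \frac{1}{390}\right) = - \frac{2131}{390}$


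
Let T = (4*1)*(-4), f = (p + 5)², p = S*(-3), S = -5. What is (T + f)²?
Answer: 147456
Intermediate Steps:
p = 15 (p = -5*(-3) = 15)
f = 400 (f = (15 + 5)² = 20² = 400)
T = -16 (T = 4*(-4) = -16)
(T + f)² = (-16 + 400)² = 384² = 147456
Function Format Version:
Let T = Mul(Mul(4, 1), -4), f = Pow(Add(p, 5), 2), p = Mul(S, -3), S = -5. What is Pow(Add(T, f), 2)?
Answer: 147456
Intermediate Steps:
p = 15 (p = Mul(-5, -3) = 15)
f = 400 (f = Pow(Add(15, 5), 2) = Pow(20, 2) = 400)
T = -16 (T = Mul(4, -4) = -16)
Pow(Add(T, f), 2) = Pow(Add(-16, 400), 2) = Pow(384, 2) = 147456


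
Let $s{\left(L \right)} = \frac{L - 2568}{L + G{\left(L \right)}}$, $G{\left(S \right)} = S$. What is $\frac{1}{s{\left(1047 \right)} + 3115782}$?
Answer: $\frac{698}{2174815329} \approx 3.2095 \cdot 10^{-7}$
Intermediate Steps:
$s{\left(L \right)} = \frac{-2568 + L}{2 L}$ ($s{\left(L \right)} = \frac{L - 2568}{L + L} = \frac{-2568 + L}{2 L}$)
$\frac{1}{s{\left(1047 \right)} + 3115782} = \frac{1}{\frac{-2568 + 1047}{2 \cdot 1047} + 3115782} = \frac{1}{\frac{1}{2} \cdot \frac{1}{1047} \left(-1521\right) + 3115782} = \frac{1}{- \frac{507}{698} + 3115782} = \frac{1}{\frac{2174815329}{698}} = \frac{698}{2174815329}$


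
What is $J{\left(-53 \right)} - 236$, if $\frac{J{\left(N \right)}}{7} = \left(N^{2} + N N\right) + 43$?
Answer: $39391$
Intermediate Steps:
$J{\left(N \right)} = 301 + 14 N^{2}$ ($J{\left(N \right)} = 7 \left(\left(N^{2} + N N\right) + 43\right) = 7 \left(\left(N^{2} + N^{2}\right) + 43\right) = 7 \left(2 N^{2} + 43\right) = 7 \left(43 + 2 N^{2}\right) = 301 + 14 N^{2}$)
$J{\left(-53 \right)} - 236 = \left(301 + 14 \left(-53\right)^{2}\right) - 236 = \left(301 + 14 \cdot 2809\right) - 236 = \left(301 + 39326\right) - 236 = 39627 - 236 = 39391$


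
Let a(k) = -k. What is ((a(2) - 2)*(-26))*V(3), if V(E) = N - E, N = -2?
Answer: -520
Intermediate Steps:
V(E) = -2 - E
((a(2) - 2)*(-26))*V(3) = ((-1*2 - 2)*(-26))*(-2 - 1*3) = ((-2 - 2)*(-26))*(-2 - 3) = -4*(-26)*(-5) = 104*(-5) = -520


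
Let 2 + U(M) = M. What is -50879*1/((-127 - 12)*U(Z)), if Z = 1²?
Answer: -50879/139 ≈ -366.04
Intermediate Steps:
Z = 1
U(M) = -2 + M
-50879*1/((-127 - 12)*U(Z)) = -50879*1/((-127 - 12)*(-2 + 1)) = -50879/((-139*(-1))) = -50879/139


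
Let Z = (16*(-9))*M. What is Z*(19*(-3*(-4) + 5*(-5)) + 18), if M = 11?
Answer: 362736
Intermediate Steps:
Z = -1584 (Z = (16*(-9))*11 = -144*11 = -1584)
Z*(19*(-3*(-4) + 5*(-5)) + 18) = -1584*(19*(-3*(-4) + 5*(-5)) + 18) = -1584*(19*(12 - 25) + 18) = -1584*(19*(-13) + 18) = -1584*(-247 + 18) = -1584*(-229) = 362736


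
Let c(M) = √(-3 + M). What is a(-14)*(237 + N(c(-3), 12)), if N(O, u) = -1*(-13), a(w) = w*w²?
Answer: -686000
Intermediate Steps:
a(w) = w³
N(O, u) = 13
a(-14)*(237 + N(c(-3), 12)) = (-14)³*(237 + 13) = -2744*250 = -686000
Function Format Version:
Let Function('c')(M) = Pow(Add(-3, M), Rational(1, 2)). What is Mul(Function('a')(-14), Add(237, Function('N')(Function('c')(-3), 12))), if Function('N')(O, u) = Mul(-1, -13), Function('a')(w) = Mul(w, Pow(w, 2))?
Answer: -686000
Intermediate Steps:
Function('a')(w) = Pow(w, 3)
Function('N')(O, u) = 13
Mul(Function('a')(-14), Add(237, Function('N')(Function('c')(-3), 12))) = Mul(Pow(-14, 3), Add(237, 13)) = Mul(-2744, 250) = -686000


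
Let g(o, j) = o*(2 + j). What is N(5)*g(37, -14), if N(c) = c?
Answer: -2220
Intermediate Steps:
N(5)*g(37, -14) = 5*(37*(2 - 14)) = 5*(37*(-12)) = 5*(-444) = -2220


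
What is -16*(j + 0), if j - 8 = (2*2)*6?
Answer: -512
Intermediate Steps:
j = 32 (j = 8 + (2*2)*6 = 8 + 4*6 = 8 + 24 = 32)
-16*(j + 0) = -16*(32 + 0) = -16*32 = -512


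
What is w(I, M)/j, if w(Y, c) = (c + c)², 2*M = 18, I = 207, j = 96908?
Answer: 81/24227 ≈ 0.0033434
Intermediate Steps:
M = 9 (M = (½)*18 = 9)
w(Y, c) = 4*c² (w(Y, c) = (2*c)² = 4*c²)
w(I, M)/j = (4*9²)/96908 = (4*81)*(1/96908) = 324*(1/96908) = 81/24227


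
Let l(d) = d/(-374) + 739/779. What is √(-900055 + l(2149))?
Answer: I*√76399318291378390/291346 ≈ 948.71*I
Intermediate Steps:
l(d) = 739/779 - d/374 (l(d) = d*(-1/374) + 739*(1/779) = -d/374 + 739/779 = 739/779 - d/374)
√(-900055 + l(2149)) = √(-900055 + (739/779 - 1/374*2149)) = √(-900055 + (739/779 - 2149/374)) = √(-900055 - 1397685/291346) = √(-262228821715/291346) = I*√76399318291378390/291346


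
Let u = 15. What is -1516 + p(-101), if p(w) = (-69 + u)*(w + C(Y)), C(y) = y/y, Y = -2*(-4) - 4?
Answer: 3884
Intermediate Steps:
Y = 4 (Y = 8 - 4 = 4)
C(y) = 1
p(w) = -54 - 54*w (p(w) = (-69 + 15)*(w + 1) = -54*(1 + w) = -54 - 54*w)
-1516 + p(-101) = -1516 + (-54 - 54*(-101)) = -1516 + (-54 + 5454) = -1516 + 5400 = 3884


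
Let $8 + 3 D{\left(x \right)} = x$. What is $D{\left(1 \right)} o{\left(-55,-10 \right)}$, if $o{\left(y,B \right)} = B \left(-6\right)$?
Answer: $-140$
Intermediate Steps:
$o{\left(y,B \right)} = - 6 B$
$D{\left(x \right)} = - \frac{8}{3} + \frac{x}{3}$
$D{\left(1 \right)} o{\left(-55,-10 \right)} = \left(- \frac{8}{3} + \frac{1}{3} \cdot 1\right) \left(\left(-6\right) \left(-10\right)\right) = \left(- \frac{8}{3} + \frac{1}{3}\right) 60 = \left(- \frac{7}{3}\right) 60 = -140$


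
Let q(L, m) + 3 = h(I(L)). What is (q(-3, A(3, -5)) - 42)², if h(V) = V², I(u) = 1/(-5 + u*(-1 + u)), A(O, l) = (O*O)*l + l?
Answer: 4857616/2401 ≈ 2023.2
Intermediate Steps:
A(O, l) = l + l*O² (A(O, l) = O²*l + l = l*O² + l = l + l*O²)
q(L, m) = -3 + (-5 + L² - L)⁻² (q(L, m) = -3 + (1/(-5 + L² - L))² = -3 + (-5 + L² - L)⁻²)
(q(-3, A(3, -5)) - 42)² = ((-3 + (5 - 3 - 1*(-3)²)⁻²) - 42)² = ((-3 + (5 - 3 - 1*9)⁻²) - 42)² = ((-3 + (5 - 3 - 9)⁻²) - 42)² = ((-3 + (-7)⁻²) - 42)² = ((-3 + 1/49) - 42)² = (-146/49 - 42)² = (-2204/49)² = 4857616/2401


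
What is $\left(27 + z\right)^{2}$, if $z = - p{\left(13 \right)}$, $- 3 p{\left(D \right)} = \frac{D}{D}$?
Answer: $\frac{6724}{9} \approx 747.11$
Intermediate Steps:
$p{\left(D \right)} = - \frac{1}{3}$ ($p{\left(D \right)} = - \frac{D \frac{1}{D}}{3} = \left(- \frac{1}{3}\right) 1 = - \frac{1}{3}$)
$z = \frac{1}{3}$ ($z = \left(-1\right) \left(- \frac{1}{3}\right) = \frac{1}{3} \approx 0.33333$)
$\left(27 + z\right)^{2} = \left(27 + \frac{1}{3}\right)^{2} = \left(\frac{82}{3}\right)^{2} = \frac{6724}{9}$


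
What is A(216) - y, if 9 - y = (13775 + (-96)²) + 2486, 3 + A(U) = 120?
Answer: 25585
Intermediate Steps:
A(U) = 117 (A(U) = -3 + 120 = 117)
y = -25468 (y = 9 - ((13775 + (-96)²) + 2486) = 9 - ((13775 + 9216) + 2486) = 9 - (22991 + 2486) = 9 - 1*25477 = 9 - 25477 = -25468)
A(216) - y = 117 - 1*(-25468) = 117 + 25468 = 25585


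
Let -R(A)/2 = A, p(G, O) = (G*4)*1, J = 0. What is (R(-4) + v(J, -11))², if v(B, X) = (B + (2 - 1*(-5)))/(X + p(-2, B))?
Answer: 21025/361 ≈ 58.241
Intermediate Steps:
p(G, O) = 4*G (p(G, O) = (4*G)*1 = 4*G)
v(B, X) = (7 + B)/(-8 + X) (v(B, X) = (B + (2 - 1*(-5)))/(X + 4*(-2)) = (B + (2 + 5))/(X - 8) = (B + 7)/(-8 + X) = (7 + B)/(-8 + X))
R(A) = -2*A
(R(-4) + v(J, -11))² = (-2*(-4) + (7 + 0)/(-8 - 11))² = (8 + 7/(-19))² = (8 - 1/19*7)² = (8 - 7/19)² = (145/19)² = 21025/361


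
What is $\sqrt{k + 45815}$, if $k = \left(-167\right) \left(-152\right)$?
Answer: $9 \sqrt{879} \approx 266.83$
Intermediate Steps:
$k = 25384$
$\sqrt{k + 45815} = \sqrt{25384 + 45815} = \sqrt{71199} = 9 \sqrt{879}$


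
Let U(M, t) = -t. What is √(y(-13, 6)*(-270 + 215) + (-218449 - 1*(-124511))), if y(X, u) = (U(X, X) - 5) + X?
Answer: 3*I*√10407 ≈ 306.04*I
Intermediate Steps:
y(X, u) = -5 (y(X, u) = (-X - 5) + X = (-5 - X) + X = -5)
√(y(-13, 6)*(-270 + 215) + (-218449 - 1*(-124511))) = √(-5*(-270 + 215) + (-218449 - 1*(-124511))) = √(-5*(-55) + (-218449 + 124511)) = √(275 - 93938) = √(-93663) = 3*I*√10407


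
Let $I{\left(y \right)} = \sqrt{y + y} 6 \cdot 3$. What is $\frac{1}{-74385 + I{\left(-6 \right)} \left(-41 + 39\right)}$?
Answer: $\frac{i}{9 \left(- 8265 i + 8 \sqrt{3}\right)} \approx -1.3444 \cdot 10^{-5} + 2.2538 \cdot 10^{-8} i$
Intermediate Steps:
$I{\left(y \right)} = 18 \sqrt{2} \sqrt{y}$ ($I{\left(y \right)} = \sqrt{2 y} 6 \cdot 3 = \sqrt{2} \sqrt{y} 6 \cdot 3 = 6 \sqrt{2} \sqrt{y} 3 = 18 \sqrt{2} \sqrt{y}$)
$\frac{1}{-74385 + I{\left(-6 \right)} \left(-41 + 39\right)} = \frac{1}{-74385 + 18 \sqrt{2} \sqrt{-6} \left(-41 + 39\right)} = \frac{1}{-74385 + 18 \sqrt{2} i \sqrt{6} \left(-2\right)} = \frac{1}{-74385 + 36 i \sqrt{3} \left(-2\right)} = \frac{1}{-74385 - 72 i \sqrt{3}}$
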